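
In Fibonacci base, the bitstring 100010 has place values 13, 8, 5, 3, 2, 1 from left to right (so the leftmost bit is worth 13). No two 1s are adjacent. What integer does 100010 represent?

15

Summing the place values of the 1 bits: 13 + 2 = 15.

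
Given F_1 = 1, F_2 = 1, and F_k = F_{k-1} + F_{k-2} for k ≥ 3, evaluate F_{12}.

Iterating the recurrence up to F_{8} = 21 and F_{7} = 13:
F_{9} = F_{8} + F_{7} = 21 + 13 = 34
F_{10} = F_{9} + F_{8} = 34 + 21 = 55
F_{11} = F_{10} + F_{9} = 55 + 34 = 89
F_{12} = F_{11} + F_{10} = 89 + 55 = 144

144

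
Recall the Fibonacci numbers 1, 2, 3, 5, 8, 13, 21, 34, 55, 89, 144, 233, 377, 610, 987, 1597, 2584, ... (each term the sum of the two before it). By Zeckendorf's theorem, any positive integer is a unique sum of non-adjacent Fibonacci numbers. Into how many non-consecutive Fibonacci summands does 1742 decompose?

3

Repeatedly subtract the largest Fibonacci number that fits:
take 1597 (≤ 1742); 1742 − 1597 = 145
take 144 (≤ 145); 145 − 144 = 1
take 1 (≤ 1); 1 − 1 = 0
1742 = 1597 + 144 + 1, which has 3 terms.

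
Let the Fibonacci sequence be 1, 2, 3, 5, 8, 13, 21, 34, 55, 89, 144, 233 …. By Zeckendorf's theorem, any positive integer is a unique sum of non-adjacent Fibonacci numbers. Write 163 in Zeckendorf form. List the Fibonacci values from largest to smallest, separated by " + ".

subtract 144 from 163: 19 remains
subtract 13 from 19: 6 remains
subtract 5 from 6: 1 remains
subtract 1 from 1: 0 remains
So 163 = 144 + 13 + 5 + 1, with no two terms consecutive in the sequence.

144 + 13 + 5 + 1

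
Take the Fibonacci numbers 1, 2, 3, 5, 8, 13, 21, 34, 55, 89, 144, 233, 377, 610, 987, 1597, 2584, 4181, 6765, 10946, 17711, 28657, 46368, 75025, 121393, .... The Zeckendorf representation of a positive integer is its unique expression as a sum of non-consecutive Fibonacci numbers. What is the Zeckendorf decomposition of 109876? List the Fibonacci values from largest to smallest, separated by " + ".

109876: greatest Fibonacci not exceeding it is 75025, leaving 34851
34851: greatest Fibonacci not exceeding it is 28657, leaving 6194
6194: greatest Fibonacci not exceeding it is 4181, leaving 2013
2013: greatest Fibonacci not exceeding it is 1597, leaving 416
416: greatest Fibonacci not exceeding it is 377, leaving 39
39: greatest Fibonacci not exceeding it is 34, leaving 5
5: greatest Fibonacci not exceeding it is 5, leaving 0
So 109876 = 75025 + 28657 + 4181 + 1597 + 377 + 34 + 5, with no two terms consecutive in the sequence.

75025 + 28657 + 4181 + 1597 + 377 + 34 + 5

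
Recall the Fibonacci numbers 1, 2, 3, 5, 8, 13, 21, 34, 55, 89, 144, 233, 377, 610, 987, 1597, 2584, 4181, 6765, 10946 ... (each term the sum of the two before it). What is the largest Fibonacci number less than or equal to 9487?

6765 ≤ 9487 < 10946, so the largest Fibonacci number not exceeding 9487 is 6765.

6765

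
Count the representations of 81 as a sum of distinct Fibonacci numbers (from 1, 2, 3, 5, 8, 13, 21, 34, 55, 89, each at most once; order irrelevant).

Each representation comes from the Zeckendorf form by replacing some F_k with F_{k−1} + F_{k−2} where possible.
81 = 55+21+5 = 55+21+3+2 = 55+13+8+5 = 55+13+8+3+2 = … (2 more), for 6 in all.

6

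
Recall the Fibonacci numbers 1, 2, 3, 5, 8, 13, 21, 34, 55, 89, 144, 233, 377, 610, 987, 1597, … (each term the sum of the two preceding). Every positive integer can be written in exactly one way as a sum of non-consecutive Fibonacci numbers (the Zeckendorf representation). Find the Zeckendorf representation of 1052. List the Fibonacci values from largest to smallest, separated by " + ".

take 987 (≤ 1052); 1052 − 987 = 65
take 55 (≤ 65); 65 − 55 = 10
take 8 (≤ 10); 10 − 8 = 2
take 2 (≤ 2); 2 − 2 = 0
So 1052 = 987 + 55 + 8 + 2, with no two terms consecutive in the sequence.

987 + 55 + 8 + 2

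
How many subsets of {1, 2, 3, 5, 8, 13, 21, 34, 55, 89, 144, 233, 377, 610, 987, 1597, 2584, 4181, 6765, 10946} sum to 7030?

Each representation comes from the Zeckendorf form by replacing some F_k with F_{k−1} + F_{k−2} where possible.
7030 = 6765+233+21+8+3 = 6765+233+21+8+2+1 = 6765+144+89+21+8+3 = 4181+2584+233+21+8+3 = 6765+233+21+5+3+2+1 = … (43 more), for 48 in all.

48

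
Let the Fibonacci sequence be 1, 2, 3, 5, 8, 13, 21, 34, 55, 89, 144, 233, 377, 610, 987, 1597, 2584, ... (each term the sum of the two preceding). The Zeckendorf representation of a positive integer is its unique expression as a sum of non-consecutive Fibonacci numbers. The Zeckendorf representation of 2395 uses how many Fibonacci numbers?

6

take 1597 (≤ 2395); 2395 − 1597 = 798
take 610 (≤ 798); 798 − 610 = 188
take 144 (≤ 188); 188 − 144 = 44
take 34 (≤ 44); 44 − 34 = 10
take 8 (≤ 10); 10 − 8 = 2
take 2 (≤ 2); 2 − 2 = 0
2395 = 1597 + 610 + 144 + 34 + 8 + 2, which has 6 terms.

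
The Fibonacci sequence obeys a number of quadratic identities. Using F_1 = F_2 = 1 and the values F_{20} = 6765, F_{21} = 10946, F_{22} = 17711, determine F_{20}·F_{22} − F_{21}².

-1

6765·17711 − 10946² = 119814915 − 119814916 = -1. (Cassini's identity: F_{k−1}F_{k+1} − F_k² = (−1)^k.)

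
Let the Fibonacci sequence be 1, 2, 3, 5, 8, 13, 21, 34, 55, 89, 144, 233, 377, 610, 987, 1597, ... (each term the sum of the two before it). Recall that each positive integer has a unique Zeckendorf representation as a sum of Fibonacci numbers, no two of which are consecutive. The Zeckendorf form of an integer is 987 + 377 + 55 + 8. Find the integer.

987 + 377 + 55 + 8 = 1427.

1427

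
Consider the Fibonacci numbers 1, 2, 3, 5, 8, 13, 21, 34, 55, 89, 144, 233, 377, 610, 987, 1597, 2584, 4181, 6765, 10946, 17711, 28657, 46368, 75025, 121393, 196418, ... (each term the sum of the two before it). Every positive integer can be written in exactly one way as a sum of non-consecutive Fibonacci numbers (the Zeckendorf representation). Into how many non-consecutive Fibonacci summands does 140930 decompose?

Repeatedly subtract the largest Fibonacci number that fits:
take 121393 (≤ 140930); 140930 − 121393 = 19537
take 17711 (≤ 19537); 19537 − 17711 = 1826
take 1597 (≤ 1826); 1826 − 1597 = 229
take 144 (≤ 229); 229 − 144 = 85
take 55 (≤ 85); 85 − 55 = 30
take 21 (≤ 30); 30 − 21 = 9
take 8 (≤ 9); 9 − 8 = 1
take 1 (≤ 1); 1 − 1 = 0
140930 = 121393 + 17711 + 1597 + 144 + 55 + 21 + 8 + 1, which has 8 terms.

8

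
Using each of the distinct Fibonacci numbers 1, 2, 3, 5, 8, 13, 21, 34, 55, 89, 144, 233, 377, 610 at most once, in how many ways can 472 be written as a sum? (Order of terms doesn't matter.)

14

Each representation comes from the Zeckendorf form by replacing some F_k with F_{k−1} + F_{k−2} where possible.
472 = 377+89+5+1 = 377+89+3+2+1 = 377+55+34+5+1 = 233+144+89+5+1 = … (10 more), for 14 in all.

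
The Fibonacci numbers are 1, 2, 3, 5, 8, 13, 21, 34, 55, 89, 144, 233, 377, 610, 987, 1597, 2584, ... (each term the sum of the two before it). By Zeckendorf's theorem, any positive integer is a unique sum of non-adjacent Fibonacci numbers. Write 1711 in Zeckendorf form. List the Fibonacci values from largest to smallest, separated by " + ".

1597 + 89 + 21 + 3 + 1

Repeatedly subtract the largest Fibonacci number that fits:
largest Fibonacci ≤ 1711 is 1597; 1711 − 1597 = 114
largest Fibonacci ≤ 114 is 89; 114 − 89 = 25
largest Fibonacci ≤ 25 is 21; 25 − 21 = 4
largest Fibonacci ≤ 4 is 3; 4 − 3 = 1
largest Fibonacci ≤ 1 is 1; 1 − 1 = 0
So 1711 = 1597 + 89 + 21 + 3 + 1, with no two terms consecutive in the sequence.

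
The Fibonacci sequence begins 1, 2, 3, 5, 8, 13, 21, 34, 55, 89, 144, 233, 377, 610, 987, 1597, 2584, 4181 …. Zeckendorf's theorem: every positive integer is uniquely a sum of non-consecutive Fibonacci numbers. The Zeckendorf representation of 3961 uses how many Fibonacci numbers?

4

3961 − 2584 = 1377
1377 − 987 = 390
390 − 377 = 13
13 − 13 = 0
3961 = 2584 + 987 + 377 + 13, which has 4 terms.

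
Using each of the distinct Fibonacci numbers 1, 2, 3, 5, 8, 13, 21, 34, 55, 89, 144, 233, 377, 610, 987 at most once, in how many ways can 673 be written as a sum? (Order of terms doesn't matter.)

Starting from the Zeckendorf form and repeatedly splitting a term F_k into F_{k−1} + F_{k−2} (when neither is already used) reaches every representation.
673 = 610+55+8 = 610+55+5+3 = 610+34+21+8 = … (21 more), for 24 in all.

24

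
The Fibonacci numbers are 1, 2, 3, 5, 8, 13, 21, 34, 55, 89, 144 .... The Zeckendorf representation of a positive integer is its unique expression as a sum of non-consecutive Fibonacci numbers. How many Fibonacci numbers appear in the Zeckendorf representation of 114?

4

Greedily peel off the largest Fibonacci term at each step:
89 ≤ 114 < 144, so take 89; remainder 25
21 ≤ 25 < 34, so take 21; remainder 4
3 ≤ 4 < 5, so take 3; remainder 1
1 ≤ 1 < 2, so take 1; remainder 0
114 = 89 + 21 + 3 + 1, which has 4 terms.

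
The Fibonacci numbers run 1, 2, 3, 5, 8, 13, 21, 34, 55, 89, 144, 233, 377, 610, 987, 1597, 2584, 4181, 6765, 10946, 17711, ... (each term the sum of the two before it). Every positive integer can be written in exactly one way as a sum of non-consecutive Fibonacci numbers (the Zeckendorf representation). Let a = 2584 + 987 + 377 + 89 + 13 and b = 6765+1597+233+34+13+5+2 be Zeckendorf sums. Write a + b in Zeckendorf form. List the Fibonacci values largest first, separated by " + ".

The two numbers are 4050 and 8649, so their sum is 12699.
Greedily peel off the largest Fibonacci term at each step:
12699: greatest Fibonacci not exceeding it is 10946, leaving 1753
1753: greatest Fibonacci not exceeding it is 1597, leaving 156
156: greatest Fibonacci not exceeding it is 144, leaving 12
12: greatest Fibonacci not exceeding it is 8, leaving 4
4: greatest Fibonacci not exceeding it is 3, leaving 1
1: greatest Fibonacci not exceeding it is 1, leaving 0

10946 + 1597 + 144 + 8 + 3 + 1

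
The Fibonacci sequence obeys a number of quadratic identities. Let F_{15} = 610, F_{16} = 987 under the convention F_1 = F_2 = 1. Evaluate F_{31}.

1346269

By the addition formula F_{m+n} = F_m F_{n+1} + F_{m−1} F_n with m=16, n=15: F_{31} = 987·987 + 610·610 = 974169 + 372100 = 1346269.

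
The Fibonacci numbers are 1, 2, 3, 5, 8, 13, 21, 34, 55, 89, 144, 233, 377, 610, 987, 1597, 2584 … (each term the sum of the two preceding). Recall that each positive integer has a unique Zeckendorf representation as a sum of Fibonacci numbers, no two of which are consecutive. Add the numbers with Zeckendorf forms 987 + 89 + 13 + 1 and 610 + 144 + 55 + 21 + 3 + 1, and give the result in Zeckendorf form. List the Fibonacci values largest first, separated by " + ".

1597 + 233 + 89 + 5

The two numbers are 1090 and 834, so their sum is 1924.
Greedy algorithm:
1924: greatest Fibonacci not exceeding it is 1597, leaving 327
327: greatest Fibonacci not exceeding it is 233, leaving 94
94: greatest Fibonacci not exceeding it is 89, leaving 5
5: greatest Fibonacci not exceeding it is 5, leaving 0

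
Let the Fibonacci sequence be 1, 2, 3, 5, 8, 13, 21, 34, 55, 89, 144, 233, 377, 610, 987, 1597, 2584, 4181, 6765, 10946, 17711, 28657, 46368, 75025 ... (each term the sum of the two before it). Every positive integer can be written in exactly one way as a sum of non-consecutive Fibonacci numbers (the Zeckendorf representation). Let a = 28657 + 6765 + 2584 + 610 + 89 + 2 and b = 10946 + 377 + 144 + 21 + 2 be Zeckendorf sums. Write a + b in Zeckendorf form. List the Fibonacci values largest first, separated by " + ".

The two numbers are 38707 and 11490, so their sum is 50197.
subtract 46368 from 50197: 3829 remains
subtract 2584 from 3829: 1245 remains
subtract 987 from 1245: 258 remains
subtract 233 from 258: 25 remains
subtract 21 from 25: 4 remains
subtract 3 from 4: 1 remains
subtract 1 from 1: 0 remains

46368 + 2584 + 987 + 233 + 21 + 3 + 1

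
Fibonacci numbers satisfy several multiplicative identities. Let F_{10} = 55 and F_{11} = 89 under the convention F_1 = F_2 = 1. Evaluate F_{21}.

By F_{2k+1} = F_k² + F_{k+1}²: F_{21} = 55² + 89² = 3025 + 7921 = 10946.

10946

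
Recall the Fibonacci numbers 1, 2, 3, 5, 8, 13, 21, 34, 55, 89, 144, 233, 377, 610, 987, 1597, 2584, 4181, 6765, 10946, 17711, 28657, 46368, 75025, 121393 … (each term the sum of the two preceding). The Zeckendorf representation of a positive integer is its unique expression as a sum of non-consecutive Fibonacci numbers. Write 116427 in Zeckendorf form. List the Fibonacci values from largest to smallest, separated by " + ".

75025 + 28657 + 10946 + 1597 + 144 + 55 + 3

Greedily peel off the largest Fibonacci term at each step:
take 75025 (≤ 116427); 116427 − 75025 = 41402
take 28657 (≤ 41402); 41402 − 28657 = 12745
take 10946 (≤ 12745); 12745 − 10946 = 1799
take 1597 (≤ 1799); 1799 − 1597 = 202
take 144 (≤ 202); 202 − 144 = 58
take 55 (≤ 58); 58 − 55 = 3
take 3 (≤ 3); 3 − 3 = 0
So 116427 = 75025 + 28657 + 10946 + 1597 + 144 + 55 + 3, with no two terms consecutive in the sequence.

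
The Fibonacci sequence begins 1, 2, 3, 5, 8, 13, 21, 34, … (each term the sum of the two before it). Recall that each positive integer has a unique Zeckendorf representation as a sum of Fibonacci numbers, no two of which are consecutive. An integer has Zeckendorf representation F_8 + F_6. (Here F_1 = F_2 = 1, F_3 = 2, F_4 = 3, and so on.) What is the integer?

F_8 + F_6 = 21 + 8 = 29.

29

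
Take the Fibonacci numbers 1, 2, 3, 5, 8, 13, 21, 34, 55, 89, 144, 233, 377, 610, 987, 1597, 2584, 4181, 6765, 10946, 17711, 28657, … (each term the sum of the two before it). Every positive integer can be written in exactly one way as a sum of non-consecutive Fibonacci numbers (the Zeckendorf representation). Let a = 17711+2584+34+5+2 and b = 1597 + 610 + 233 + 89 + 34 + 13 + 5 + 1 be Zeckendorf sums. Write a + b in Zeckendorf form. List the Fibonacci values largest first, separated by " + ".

The two numbers are 20336 and 2582, so their sum is 22918.
22918 − 17711 = 5207
5207 − 4181 = 1026
1026 − 987 = 39
39 − 34 = 5
5 − 5 = 0

17711 + 4181 + 987 + 34 + 5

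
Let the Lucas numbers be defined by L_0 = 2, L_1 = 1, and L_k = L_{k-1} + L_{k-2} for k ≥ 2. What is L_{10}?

123

Iterating the recurrence up to L_{6} = 18 and L_{5} = 11:
L_{7} = L_{6} + L_{5} = 18 + 11 = 29
L_{8} = L_{7} + L_{6} = 29 + 18 = 47
L_{9} = L_{8} + L_{7} = 47 + 29 = 76
L_{10} = L_{9} + L_{8} = 76 + 47 = 123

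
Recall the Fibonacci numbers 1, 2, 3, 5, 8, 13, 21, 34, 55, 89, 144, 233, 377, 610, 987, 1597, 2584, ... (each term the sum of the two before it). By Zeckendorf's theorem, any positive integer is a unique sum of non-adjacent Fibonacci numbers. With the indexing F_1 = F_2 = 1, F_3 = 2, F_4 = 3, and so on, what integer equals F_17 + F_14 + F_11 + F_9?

F_17 + F_14 + F_11 + F_9 = 1597 + 377 + 89 + 34 = 2097.

2097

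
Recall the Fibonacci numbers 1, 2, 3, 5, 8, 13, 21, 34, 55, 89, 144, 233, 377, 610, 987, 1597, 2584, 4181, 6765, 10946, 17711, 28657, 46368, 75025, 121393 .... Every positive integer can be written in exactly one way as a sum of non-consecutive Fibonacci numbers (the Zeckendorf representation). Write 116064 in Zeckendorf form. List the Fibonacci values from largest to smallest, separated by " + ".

Repeatedly subtract the largest Fibonacci number that fits:
75025 ≤ 116064 < 121393, so take 75025; remainder 41039
28657 ≤ 41039 < 46368, so take 28657; remainder 12382
10946 ≤ 12382 < 17711, so take 10946; remainder 1436
987 ≤ 1436 < 1597, so take 987; remainder 449
377 ≤ 449 < 610, so take 377; remainder 72
55 ≤ 72 < 89, so take 55; remainder 17
13 ≤ 17 < 21, so take 13; remainder 4
3 ≤ 4 < 5, so take 3; remainder 1
1 ≤ 1 < 2, so take 1; remainder 0
So 116064 = 75025 + 28657 + 10946 + 987 + 377 + 55 + 13 + 3 + 1, with no two terms consecutive in the sequence.

75025 + 28657 + 10946 + 987 + 377 + 55 + 13 + 3 + 1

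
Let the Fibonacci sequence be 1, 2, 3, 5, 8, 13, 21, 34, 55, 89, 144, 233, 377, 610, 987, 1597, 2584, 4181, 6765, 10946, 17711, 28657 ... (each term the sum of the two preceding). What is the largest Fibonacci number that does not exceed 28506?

17711

17711 ≤ 28506 < 28657, so the largest Fibonacci number not exceeding 28506 is 17711.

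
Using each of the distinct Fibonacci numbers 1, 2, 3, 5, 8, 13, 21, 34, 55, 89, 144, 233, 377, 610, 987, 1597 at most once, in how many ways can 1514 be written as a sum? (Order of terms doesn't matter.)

20

Starting from the Zeckendorf form and repeatedly splitting a term F_k into F_{k−1} + F_{k−2} (when neither is already used) reaches every representation.
1514 = 987+377+144+5+1 = 987+377+144+3+2+1 = 987+377+89+55+5+1 = 987+377+89+55+3+2+1 = … (16 more), for 20 in all.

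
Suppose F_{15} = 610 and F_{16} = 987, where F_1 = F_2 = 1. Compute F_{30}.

By the doubling identity F_{2k} = F_k(2F_{k+1} − F_k): F_{30} = 610·(2·987 − 610) = 610·1364 = 832040.

832040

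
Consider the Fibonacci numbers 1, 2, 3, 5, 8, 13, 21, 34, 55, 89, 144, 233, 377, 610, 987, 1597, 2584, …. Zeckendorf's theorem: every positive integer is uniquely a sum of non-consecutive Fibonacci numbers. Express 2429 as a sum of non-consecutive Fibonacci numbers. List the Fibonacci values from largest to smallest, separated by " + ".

take 1597 (≤ 2429); 2429 − 1597 = 832
take 610 (≤ 832); 832 − 610 = 222
take 144 (≤ 222); 222 − 144 = 78
take 55 (≤ 78); 78 − 55 = 23
take 21 (≤ 23); 23 − 21 = 2
take 2 (≤ 2); 2 − 2 = 0
So 2429 = 1597 + 610 + 144 + 55 + 21 + 2, with no two terms consecutive in the sequence.

1597 + 610 + 144 + 55 + 21 + 2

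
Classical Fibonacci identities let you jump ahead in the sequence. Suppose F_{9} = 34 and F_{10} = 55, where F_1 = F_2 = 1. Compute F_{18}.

By the doubling identity F_{2k} = F_k(2F_{k+1} − F_k): F_{18} = 34·(2·55 − 34) = 34·76 = 2584.

2584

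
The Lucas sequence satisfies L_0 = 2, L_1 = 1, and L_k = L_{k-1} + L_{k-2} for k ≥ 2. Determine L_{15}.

1364

Iterating the recurrence up to L_{11} = 199 and L_{10} = 123:
L_{12} = L_{11} + L_{10} = 199 + 123 = 322
L_{13} = L_{12} + L_{11} = 322 + 199 = 521
L_{14} = L_{13} + L_{12} = 521 + 322 = 843
L_{15} = L_{14} + L_{13} = 843 + 521 = 1364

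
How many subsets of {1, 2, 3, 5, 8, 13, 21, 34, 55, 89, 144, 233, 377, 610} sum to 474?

Each representation comes from the Zeckendorf form by replacing some F_k with F_{k−1} + F_{k−2} where possible.
474 = 377+89+8 = 377+89+5+3 = 377+55+34+8 = 233+144+89+8 = 377+89+5+2+1 = … (13 more), for 18 in all.

18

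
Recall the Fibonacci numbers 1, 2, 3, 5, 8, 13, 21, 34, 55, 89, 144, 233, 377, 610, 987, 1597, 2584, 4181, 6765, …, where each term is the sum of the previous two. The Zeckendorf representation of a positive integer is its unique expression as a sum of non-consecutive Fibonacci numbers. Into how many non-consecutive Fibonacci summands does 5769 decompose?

8

largest Fibonacci ≤ 5769 is 4181; 5769 − 4181 = 1588
largest Fibonacci ≤ 1588 is 987; 1588 − 987 = 601
largest Fibonacci ≤ 601 is 377; 601 − 377 = 224
largest Fibonacci ≤ 224 is 144; 224 − 144 = 80
largest Fibonacci ≤ 80 is 55; 80 − 55 = 25
largest Fibonacci ≤ 25 is 21; 25 − 21 = 4
largest Fibonacci ≤ 4 is 3; 4 − 3 = 1
largest Fibonacci ≤ 1 is 1; 1 − 1 = 0
5769 = 4181 + 987 + 377 + 144 + 55 + 21 + 3 + 1, which has 8 terms.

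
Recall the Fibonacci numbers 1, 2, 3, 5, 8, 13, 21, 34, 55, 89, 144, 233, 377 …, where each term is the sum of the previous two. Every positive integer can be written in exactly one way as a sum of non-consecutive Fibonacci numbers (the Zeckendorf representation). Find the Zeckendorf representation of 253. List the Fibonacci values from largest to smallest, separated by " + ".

233 + 13 + 5 + 2

Repeatedly subtract the largest Fibonacci number that fits:
253: greatest Fibonacci not exceeding it is 233, leaving 20
20: greatest Fibonacci not exceeding it is 13, leaving 7
7: greatest Fibonacci not exceeding it is 5, leaving 2
2: greatest Fibonacci not exceeding it is 2, leaving 0
So 253 = 233 + 13 + 5 + 2, with no two terms consecutive in the sequence.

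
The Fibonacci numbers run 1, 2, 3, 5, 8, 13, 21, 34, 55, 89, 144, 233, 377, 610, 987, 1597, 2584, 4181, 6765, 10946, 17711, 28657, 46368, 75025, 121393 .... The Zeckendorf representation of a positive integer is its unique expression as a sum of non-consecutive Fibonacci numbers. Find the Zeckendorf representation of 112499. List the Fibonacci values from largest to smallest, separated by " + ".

75025 + 28657 + 6765 + 1597 + 377 + 55 + 21 + 2

Repeatedly subtract the largest Fibonacci number that fits:
take 75025 (≤ 112499); 112499 − 75025 = 37474
take 28657 (≤ 37474); 37474 − 28657 = 8817
take 6765 (≤ 8817); 8817 − 6765 = 2052
take 1597 (≤ 2052); 2052 − 1597 = 455
take 377 (≤ 455); 455 − 377 = 78
take 55 (≤ 78); 78 − 55 = 23
take 21 (≤ 23); 23 − 21 = 2
take 2 (≤ 2); 2 − 2 = 0
So 112499 = 75025 + 28657 + 6765 + 1597 + 377 + 55 + 21 + 2, with no two terms consecutive in the sequence.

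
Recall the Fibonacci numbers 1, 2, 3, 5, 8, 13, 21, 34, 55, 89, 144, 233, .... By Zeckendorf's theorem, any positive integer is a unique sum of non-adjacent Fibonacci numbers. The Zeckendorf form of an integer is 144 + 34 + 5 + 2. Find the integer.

144 + 34 + 5 + 2 = 185.

185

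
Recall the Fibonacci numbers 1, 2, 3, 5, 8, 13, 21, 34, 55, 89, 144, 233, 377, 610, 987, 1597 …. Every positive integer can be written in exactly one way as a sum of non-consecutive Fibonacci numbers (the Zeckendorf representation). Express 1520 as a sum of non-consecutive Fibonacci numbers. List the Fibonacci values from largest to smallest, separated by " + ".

Repeatedly subtract the largest Fibonacci number that fits:
987 ≤ 1520 < 1597, so take 987; remainder 533
377 ≤ 533 < 610, so take 377; remainder 156
144 ≤ 156 < 233, so take 144; remainder 12
8 ≤ 12 < 13, so take 8; remainder 4
3 ≤ 4 < 5, so take 3; remainder 1
1 ≤ 1 < 2, so take 1; remainder 0
So 1520 = 987 + 377 + 144 + 8 + 3 + 1, with no two terms consecutive in the sequence.

987 + 377 + 144 + 8 + 3 + 1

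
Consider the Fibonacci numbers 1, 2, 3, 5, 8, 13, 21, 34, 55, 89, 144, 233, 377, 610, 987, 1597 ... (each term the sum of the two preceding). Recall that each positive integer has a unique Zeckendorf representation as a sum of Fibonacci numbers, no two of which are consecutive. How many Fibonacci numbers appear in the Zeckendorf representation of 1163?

5

take 987 (≤ 1163); 1163 − 987 = 176
take 144 (≤ 176); 176 − 144 = 32
take 21 (≤ 32); 32 − 21 = 11
take 8 (≤ 11); 11 − 8 = 3
take 3 (≤ 3); 3 − 3 = 0
1163 = 987 + 144 + 21 + 8 + 3, which has 5 terms.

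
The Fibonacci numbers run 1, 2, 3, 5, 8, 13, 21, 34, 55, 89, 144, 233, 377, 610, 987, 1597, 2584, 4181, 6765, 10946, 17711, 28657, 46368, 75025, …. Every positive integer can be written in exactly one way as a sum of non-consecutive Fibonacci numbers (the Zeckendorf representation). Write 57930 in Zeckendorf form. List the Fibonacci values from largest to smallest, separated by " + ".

largest Fibonacci ≤ 57930 is 46368; 57930 − 46368 = 11562
largest Fibonacci ≤ 11562 is 10946; 11562 − 10946 = 616
largest Fibonacci ≤ 616 is 610; 616 − 610 = 6
largest Fibonacci ≤ 6 is 5; 6 − 5 = 1
largest Fibonacci ≤ 1 is 1; 1 − 1 = 0
So 57930 = 46368 + 10946 + 610 + 5 + 1, with no two terms consecutive in the sequence.

46368 + 10946 + 610 + 5 + 1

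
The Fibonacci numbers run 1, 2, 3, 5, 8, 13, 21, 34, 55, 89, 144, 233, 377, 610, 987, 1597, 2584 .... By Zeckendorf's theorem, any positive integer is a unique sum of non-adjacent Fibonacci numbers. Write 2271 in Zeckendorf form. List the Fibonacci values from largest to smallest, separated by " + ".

largest Fibonacci ≤ 2271 is 1597; 2271 − 1597 = 674
largest Fibonacci ≤ 674 is 610; 674 − 610 = 64
largest Fibonacci ≤ 64 is 55; 64 − 55 = 9
largest Fibonacci ≤ 9 is 8; 9 − 8 = 1
largest Fibonacci ≤ 1 is 1; 1 − 1 = 0
So 2271 = 1597 + 610 + 55 + 8 + 1, with no two terms consecutive in the sequence.

1597 + 610 + 55 + 8 + 1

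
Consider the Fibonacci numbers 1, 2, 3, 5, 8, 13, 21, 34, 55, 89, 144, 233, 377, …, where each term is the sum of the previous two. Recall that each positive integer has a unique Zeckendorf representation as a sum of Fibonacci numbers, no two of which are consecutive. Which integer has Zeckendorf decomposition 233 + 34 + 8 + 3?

278

233 + 34 + 8 + 3 = 278.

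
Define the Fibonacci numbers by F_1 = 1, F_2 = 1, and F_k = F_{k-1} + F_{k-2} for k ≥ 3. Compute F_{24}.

46368

Iterating the recurrence up to F_{20} = 6765 and F_{19} = 4181:
F_{21} = F_{20} + F_{19} = 6765 + 4181 = 10946
F_{22} = F_{21} + F_{20} = 10946 + 6765 = 17711
F_{23} = F_{22} + F_{21} = 17711 + 10946 = 28657
F_{24} = F_{23} + F_{22} = 28657 + 17711 = 46368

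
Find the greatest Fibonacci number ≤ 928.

610

610 ≤ 928 < 987, so the largest Fibonacci number not exceeding 928 is 610.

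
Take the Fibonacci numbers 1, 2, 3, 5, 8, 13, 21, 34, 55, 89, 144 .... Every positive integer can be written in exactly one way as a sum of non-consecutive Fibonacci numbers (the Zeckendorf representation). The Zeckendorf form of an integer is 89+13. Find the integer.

102

89+13 = 102.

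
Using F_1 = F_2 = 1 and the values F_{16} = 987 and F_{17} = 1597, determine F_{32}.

2178309

By the doubling identity F_{2k} = F_k(2F_{k+1} − F_k): F_{32} = 987·(2·1597 − 987) = 987·2207 = 2178309.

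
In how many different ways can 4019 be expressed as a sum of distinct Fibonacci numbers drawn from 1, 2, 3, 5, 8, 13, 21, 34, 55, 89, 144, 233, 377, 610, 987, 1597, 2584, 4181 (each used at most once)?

44

Starting from the Zeckendorf form and repeatedly splitting a term F_k into F_{k−1} + F_{k−2} (when neither is already used) reaches every representation.
4019 = 2584+987+377+55+13+3 = 2584+987+377+55+13+2+1 = 2584+987+377+55+8+5+3 = 2584+987+377+34+21+13+3 = 2584+987+233+144+55+13+3 = … (39 more), for 44 in all.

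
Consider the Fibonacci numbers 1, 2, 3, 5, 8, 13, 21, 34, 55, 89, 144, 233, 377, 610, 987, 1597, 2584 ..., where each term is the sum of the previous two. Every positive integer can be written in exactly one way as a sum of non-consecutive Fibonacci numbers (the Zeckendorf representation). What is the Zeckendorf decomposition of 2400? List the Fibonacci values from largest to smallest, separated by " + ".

Repeatedly subtract the largest Fibonacci number that fits:
take 1597 (≤ 2400); 2400 − 1597 = 803
take 610 (≤ 803); 803 − 610 = 193
take 144 (≤ 193); 193 − 144 = 49
take 34 (≤ 49); 49 − 34 = 15
take 13 (≤ 15); 15 − 13 = 2
take 2 (≤ 2); 2 − 2 = 0
So 2400 = 1597 + 610 + 144 + 34 + 13 + 2, with no two terms consecutive in the sequence.

1597 + 610 + 144 + 34 + 13 + 2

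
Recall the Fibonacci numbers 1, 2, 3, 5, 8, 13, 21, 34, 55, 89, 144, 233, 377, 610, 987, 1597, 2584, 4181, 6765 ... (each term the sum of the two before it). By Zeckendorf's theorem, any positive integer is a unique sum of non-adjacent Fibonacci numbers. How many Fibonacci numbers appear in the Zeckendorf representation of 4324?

6

Greedily peel off the largest Fibonacci term at each step:
subtract 4181 from 4324: 143 remains
subtract 89 from 143: 54 remains
subtract 34 from 54: 20 remains
subtract 13 from 20: 7 remains
subtract 5 from 7: 2 remains
subtract 2 from 2: 0 remains
4324 = 4181 + 89 + 34 + 13 + 5 + 2, which has 6 terms.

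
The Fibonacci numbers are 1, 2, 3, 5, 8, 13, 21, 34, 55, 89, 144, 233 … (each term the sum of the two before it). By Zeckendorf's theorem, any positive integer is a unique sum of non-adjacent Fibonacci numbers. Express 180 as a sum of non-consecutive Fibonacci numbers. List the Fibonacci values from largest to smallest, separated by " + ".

Greedy algorithm:
180: greatest Fibonacci not exceeding it is 144, leaving 36
36: greatest Fibonacci not exceeding it is 34, leaving 2
2: greatest Fibonacci not exceeding it is 2, leaving 0
So 180 = 144 + 34 + 2, with no two terms consecutive in the sequence.

144 + 34 + 2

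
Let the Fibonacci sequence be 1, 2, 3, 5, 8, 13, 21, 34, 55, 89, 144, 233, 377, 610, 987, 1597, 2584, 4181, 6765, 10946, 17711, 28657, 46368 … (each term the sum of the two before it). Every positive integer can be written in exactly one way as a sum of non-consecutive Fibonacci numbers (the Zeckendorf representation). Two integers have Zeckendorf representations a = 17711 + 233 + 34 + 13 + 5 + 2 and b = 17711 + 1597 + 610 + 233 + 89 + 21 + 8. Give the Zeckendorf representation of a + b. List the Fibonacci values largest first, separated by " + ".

The two numbers are 17998 and 20269, so their sum is 38267.
subtract 28657 from 38267: 9610 remains
subtract 6765 from 9610: 2845 remains
subtract 2584 from 2845: 261 remains
subtract 233 from 261: 28 remains
subtract 21 from 28: 7 remains
subtract 5 from 7: 2 remains
subtract 2 from 2: 0 remains

28657 + 6765 + 2584 + 233 + 21 + 5 + 2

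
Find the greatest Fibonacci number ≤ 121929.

121393 ≤ 121929 < 196418, so the largest Fibonacci number not exceeding 121929 is 121393.

121393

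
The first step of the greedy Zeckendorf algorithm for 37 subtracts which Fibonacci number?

34

34 ≤ 37 < 55, so the largest Fibonacci number not exceeding 37 is 34.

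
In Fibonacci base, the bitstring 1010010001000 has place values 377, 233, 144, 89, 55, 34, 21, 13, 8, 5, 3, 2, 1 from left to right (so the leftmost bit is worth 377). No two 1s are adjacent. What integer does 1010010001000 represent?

Summing the place values of the 1 bits: 377 + 144 + 34 + 5 = 560.

560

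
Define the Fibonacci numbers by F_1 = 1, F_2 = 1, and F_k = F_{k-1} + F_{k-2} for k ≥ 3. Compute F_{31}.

Iterating the recurrence up to F_{26} = 121393 and F_{25} = 75025:
F_{27} = F_{26} + F_{25} = 121393 + 75025 = 196418
F_{28} = F_{27} + F_{26} = 196418 + 121393 = 317811
F_{29} = F_{28} + F_{27} = 317811 + 196418 = 514229
F_{30} = F_{29} + F_{28} = 514229 + 317811 = 832040
F_{31} = F_{30} + F_{29} = 832040 + 514229 = 1346269

1346269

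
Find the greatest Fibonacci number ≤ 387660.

317811

317811 ≤ 387660 < 514229, so the largest Fibonacci number not exceeding 387660 is 317811.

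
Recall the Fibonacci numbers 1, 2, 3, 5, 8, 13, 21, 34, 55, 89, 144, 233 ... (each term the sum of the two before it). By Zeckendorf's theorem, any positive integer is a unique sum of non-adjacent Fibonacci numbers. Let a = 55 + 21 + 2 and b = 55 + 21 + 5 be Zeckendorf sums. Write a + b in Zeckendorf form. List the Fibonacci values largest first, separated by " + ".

The two numbers are 78 and 81, so their sum is 159.
Greedily peel off the largest Fibonacci term at each step:
159 − 144 = 15
15 − 13 = 2
2 − 2 = 0

144 + 13 + 2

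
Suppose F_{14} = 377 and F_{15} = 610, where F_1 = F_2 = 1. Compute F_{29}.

514229

By F_{2k+1} = F_k² + F_{k+1}²: F_{29} = 377² + 610² = 142129 + 372100 = 514229.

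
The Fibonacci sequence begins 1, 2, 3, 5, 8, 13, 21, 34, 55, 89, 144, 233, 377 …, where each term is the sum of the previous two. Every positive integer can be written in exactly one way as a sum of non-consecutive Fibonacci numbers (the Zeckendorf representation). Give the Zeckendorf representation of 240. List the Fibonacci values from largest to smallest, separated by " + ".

233 + 5 + 2

Greedily peel off the largest Fibonacci term at each step:
233 ≤ 240 < 377, so take 233; remainder 7
5 ≤ 7 < 8, so take 5; remainder 2
2 ≤ 2 < 3, so take 2; remainder 0
So 240 = 233 + 5 + 2, with no two terms consecutive in the sequence.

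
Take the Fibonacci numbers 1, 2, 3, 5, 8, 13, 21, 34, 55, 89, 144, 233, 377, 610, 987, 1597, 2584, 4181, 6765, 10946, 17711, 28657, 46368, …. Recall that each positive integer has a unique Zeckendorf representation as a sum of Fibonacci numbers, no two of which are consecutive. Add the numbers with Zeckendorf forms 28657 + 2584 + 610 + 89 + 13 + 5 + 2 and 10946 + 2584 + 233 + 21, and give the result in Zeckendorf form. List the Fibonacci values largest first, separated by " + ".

28657 + 10946 + 4181 + 1597 + 233 + 89 + 34 + 5 + 2

The two numbers are 31960 and 13784, so their sum is 45744.
28657 ≤ 45744 < 46368, so take 28657; remainder 17087
10946 ≤ 17087 < 17711, so take 10946; remainder 6141
4181 ≤ 6141 < 6765, so take 4181; remainder 1960
1597 ≤ 1960 < 2584, so take 1597; remainder 363
233 ≤ 363 < 377, so take 233; remainder 130
89 ≤ 130 < 144, so take 89; remainder 41
34 ≤ 41 < 55, so take 34; remainder 7
5 ≤ 7 < 8, so take 5; remainder 2
2 ≤ 2 < 3, so take 2; remainder 0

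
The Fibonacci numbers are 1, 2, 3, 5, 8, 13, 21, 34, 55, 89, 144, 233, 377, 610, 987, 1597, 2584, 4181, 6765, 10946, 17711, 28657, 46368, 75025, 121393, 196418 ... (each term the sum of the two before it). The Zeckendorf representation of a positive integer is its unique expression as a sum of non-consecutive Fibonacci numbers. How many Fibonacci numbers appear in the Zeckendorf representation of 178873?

6

178873: greatest Fibonacci not exceeding it is 121393, leaving 57480
57480: greatest Fibonacci not exceeding it is 46368, leaving 11112
11112: greatest Fibonacci not exceeding it is 10946, leaving 166
166: greatest Fibonacci not exceeding it is 144, leaving 22
22: greatest Fibonacci not exceeding it is 21, leaving 1
1: greatest Fibonacci not exceeding it is 1, leaving 0
178873 = 121393 + 46368 + 10946 + 144 + 21 + 1, which has 6 terms.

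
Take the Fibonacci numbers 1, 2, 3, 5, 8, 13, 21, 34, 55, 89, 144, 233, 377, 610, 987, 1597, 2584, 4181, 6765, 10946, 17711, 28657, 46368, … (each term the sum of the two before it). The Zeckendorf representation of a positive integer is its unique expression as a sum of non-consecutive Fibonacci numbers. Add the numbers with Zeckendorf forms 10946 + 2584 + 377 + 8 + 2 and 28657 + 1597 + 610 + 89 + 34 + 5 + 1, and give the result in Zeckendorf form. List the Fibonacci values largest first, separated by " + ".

The two numbers are 13917 and 30993, so their sum is 44910.
Repeatedly subtract the largest Fibonacci number that fits:
28657 ≤ 44910 < 46368, so take 28657; remainder 16253
10946 ≤ 16253 < 17711, so take 10946; remainder 5307
4181 ≤ 5307 < 6765, so take 4181; remainder 1126
987 ≤ 1126 < 1597, so take 987; remainder 139
89 ≤ 139 < 144, so take 89; remainder 50
34 ≤ 50 < 55, so take 34; remainder 16
13 ≤ 16 < 21, so take 13; remainder 3
3 ≤ 3 < 5, so take 3; remainder 0

28657 + 10946 + 4181 + 987 + 89 + 34 + 13 + 3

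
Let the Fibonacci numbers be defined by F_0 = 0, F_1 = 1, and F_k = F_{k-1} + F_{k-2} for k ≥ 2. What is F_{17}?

1597

Iterating the recurrence up to F_{12} = 144 and F_{11} = 89:
F_{13} = F_{12} + F_{11} = 144 + 89 = 233
F_{14} = F_{13} + F_{12} = 233 + 144 = 377
F_{15} = F_{14} + F_{13} = 377 + 233 = 610
F_{16} = F_{15} + F_{14} = 610 + 377 = 987
F_{17} = F_{16} + F_{15} = 987 + 610 = 1597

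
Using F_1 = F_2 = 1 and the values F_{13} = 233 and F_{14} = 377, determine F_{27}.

By F_{2k+1} = F_k² + F_{k+1}²: F_{27} = 233² + 377² = 54289 + 142129 = 196418.

196418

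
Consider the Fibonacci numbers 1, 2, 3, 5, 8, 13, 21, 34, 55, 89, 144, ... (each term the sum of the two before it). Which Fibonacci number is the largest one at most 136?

89

89 ≤ 136 < 144, so the largest Fibonacci number not exceeding 136 is 89.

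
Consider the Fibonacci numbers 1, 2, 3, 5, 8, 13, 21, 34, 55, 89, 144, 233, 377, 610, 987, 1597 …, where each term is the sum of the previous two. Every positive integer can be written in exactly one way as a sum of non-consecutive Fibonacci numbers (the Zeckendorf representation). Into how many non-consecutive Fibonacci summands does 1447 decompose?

6

Greedily peel off the largest Fibonacci term at each step:
take 987 (≤ 1447); 1447 − 987 = 460
take 377 (≤ 460); 460 − 377 = 83
take 55 (≤ 83); 83 − 55 = 28
take 21 (≤ 28); 28 − 21 = 7
take 5 (≤ 7); 7 − 5 = 2
take 2 (≤ 2); 2 − 2 = 0
1447 = 987 + 377 + 55 + 21 + 5 + 2, which has 6 terms.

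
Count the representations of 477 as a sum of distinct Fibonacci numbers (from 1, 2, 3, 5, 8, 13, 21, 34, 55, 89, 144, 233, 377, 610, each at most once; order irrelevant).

18

Starting from the Zeckendorf form and repeatedly splitting a term F_k into F_{k−1} + F_{k−2} (when neither is already used) reaches every representation.
477 = 377+89+8+3 = 377+89+8+2+1 = 377+55+34+8+3 = 233+144+89+8+3 = 377+89+5+3+2+1 = … (13 more), for 18 in all.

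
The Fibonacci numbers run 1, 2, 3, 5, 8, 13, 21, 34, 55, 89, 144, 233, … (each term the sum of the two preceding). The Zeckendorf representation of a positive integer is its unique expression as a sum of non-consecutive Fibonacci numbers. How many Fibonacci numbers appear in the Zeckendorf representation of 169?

4

Repeatedly subtract the largest Fibonacci number that fits:
169 − 144 = 25
25 − 21 = 4
4 − 3 = 1
1 − 1 = 0
169 = 144 + 21 + 3 + 1, which has 4 terms.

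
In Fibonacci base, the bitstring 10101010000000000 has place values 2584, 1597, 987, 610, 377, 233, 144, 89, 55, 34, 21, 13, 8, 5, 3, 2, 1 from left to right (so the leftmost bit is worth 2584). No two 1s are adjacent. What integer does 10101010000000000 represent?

Summing the place values of the 1 bits: 2584 + 987 + 377 + 144 = 4092.

4092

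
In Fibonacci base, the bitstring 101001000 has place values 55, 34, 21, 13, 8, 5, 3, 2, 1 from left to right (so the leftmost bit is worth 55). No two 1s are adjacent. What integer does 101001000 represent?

Summing the place values of the 1 bits: 55 + 21 + 5 = 81.

81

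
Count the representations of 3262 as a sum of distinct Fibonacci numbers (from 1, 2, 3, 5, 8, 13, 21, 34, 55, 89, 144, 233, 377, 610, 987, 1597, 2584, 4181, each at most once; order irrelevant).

Each representation comes from the Zeckendorf form by replacing some F_k with F_{k−1} + F_{k−2} where possible.
3262 = 2584+610+55+13 = 2584+610+55+8+5 = 2584+610+34+21+13 = … (33 more), for 36 in all.

36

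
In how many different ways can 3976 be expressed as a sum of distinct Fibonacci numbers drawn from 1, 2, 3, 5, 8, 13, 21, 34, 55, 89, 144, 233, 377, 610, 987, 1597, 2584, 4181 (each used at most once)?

17

Each representation comes from the Zeckendorf form by replacing some F_k with F_{k−1} + F_{k−2} where possible.
3976 = 2584+987+377+21+5+2 = 2584+987+377+13+8+5+2 = 2584+987+233+144+21+5+2 = … (14 more), for 17 in all.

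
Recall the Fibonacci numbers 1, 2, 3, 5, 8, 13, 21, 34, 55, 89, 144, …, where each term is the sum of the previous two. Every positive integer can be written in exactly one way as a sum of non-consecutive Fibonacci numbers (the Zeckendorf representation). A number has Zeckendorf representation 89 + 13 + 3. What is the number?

105

89 + 13 + 3 = 105.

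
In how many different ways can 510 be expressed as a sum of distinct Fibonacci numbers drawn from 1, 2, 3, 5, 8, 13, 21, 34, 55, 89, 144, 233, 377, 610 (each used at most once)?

510 = 377+89+34+8+2 = 377+89+34+5+3+2 = 377+89+21+13+8+2 = 233+144+89+34+8+2 = … (8 more), for 12 in all.

12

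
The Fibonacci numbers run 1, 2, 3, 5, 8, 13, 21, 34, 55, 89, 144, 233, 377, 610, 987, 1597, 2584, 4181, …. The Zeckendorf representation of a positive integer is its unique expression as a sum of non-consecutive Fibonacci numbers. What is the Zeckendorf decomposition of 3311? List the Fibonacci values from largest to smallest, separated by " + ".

take 2584 (≤ 3311); 3311 − 2584 = 727
take 610 (≤ 727); 727 − 610 = 117
take 89 (≤ 117); 117 − 89 = 28
take 21 (≤ 28); 28 − 21 = 7
take 5 (≤ 7); 7 − 5 = 2
take 2 (≤ 2); 2 − 2 = 0
So 3311 = 2584 + 610 + 89 + 21 + 5 + 2, with no two terms consecutive in the sequence.

2584 + 610 + 89 + 21 + 5 + 2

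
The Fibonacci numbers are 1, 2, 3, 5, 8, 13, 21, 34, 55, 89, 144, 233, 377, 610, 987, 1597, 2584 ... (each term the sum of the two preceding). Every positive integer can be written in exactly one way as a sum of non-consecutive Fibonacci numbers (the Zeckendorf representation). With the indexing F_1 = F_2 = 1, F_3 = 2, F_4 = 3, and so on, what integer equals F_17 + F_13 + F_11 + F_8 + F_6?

F_17 + F_13 + F_11 + F_8 + F_6 = 1597 + 233 + 89 + 21 + 8 = 1948.

1948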